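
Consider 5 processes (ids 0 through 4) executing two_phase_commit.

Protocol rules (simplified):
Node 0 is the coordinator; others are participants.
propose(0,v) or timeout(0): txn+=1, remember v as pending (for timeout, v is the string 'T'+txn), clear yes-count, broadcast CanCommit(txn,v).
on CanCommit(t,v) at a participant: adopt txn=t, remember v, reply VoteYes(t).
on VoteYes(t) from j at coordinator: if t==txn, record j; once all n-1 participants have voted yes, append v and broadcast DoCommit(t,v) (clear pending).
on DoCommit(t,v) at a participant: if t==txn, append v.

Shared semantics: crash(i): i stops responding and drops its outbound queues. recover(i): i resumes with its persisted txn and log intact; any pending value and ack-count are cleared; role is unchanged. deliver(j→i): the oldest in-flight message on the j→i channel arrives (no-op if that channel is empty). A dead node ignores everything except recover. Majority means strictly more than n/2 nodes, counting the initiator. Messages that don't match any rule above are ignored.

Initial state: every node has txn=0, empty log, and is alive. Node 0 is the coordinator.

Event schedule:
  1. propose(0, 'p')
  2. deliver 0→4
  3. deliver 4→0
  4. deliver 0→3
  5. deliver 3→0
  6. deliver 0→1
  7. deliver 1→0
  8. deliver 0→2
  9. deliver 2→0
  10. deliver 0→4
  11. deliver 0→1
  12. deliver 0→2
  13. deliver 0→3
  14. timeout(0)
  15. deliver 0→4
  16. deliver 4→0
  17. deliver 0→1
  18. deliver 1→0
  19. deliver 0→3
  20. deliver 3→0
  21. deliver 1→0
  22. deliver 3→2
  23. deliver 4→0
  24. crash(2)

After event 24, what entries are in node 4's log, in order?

p

1. propose(0,'p'):  <0:coor t1 ->
2. deliver 0→4:  <4:part t1 ->
3. deliver 4→0:  nop
4. deliver 0→3:  <3:part t1 ->
5. deliver 3→0:  nop
6. deliver 0→1:  <1:part t1 ->
7. deliver 1→0:  nop
8. deliver 0→2:  <2:part t1 ->
9. deliver 2→0:  <0:coor t1 p>
10. deliver 0→4:  <4:part t1 p>
11. deliver 0→1:  <1:part t1 p>
12. deliver 0→2:  <2:part t1 p>
13. deliver 0→3:  <3:part t1 p>
14. timeout(0):  <0:coor t2 p>
15. deliver 0→4:  <4:part t2 p>
16. deliver 4→0:  nop
17. deliver 0→1:  <1:part t2 p>
18. deliver 1→0:  nop
19. deliver 0→3:  <3:part t2 p>
20. deliver 3→0:  nop
21. deliver 1→0:  nop
22. deliver 3→2:  nop
23. deliver 4→0:  nop
24. crash(2):  <2:✗part t1 p>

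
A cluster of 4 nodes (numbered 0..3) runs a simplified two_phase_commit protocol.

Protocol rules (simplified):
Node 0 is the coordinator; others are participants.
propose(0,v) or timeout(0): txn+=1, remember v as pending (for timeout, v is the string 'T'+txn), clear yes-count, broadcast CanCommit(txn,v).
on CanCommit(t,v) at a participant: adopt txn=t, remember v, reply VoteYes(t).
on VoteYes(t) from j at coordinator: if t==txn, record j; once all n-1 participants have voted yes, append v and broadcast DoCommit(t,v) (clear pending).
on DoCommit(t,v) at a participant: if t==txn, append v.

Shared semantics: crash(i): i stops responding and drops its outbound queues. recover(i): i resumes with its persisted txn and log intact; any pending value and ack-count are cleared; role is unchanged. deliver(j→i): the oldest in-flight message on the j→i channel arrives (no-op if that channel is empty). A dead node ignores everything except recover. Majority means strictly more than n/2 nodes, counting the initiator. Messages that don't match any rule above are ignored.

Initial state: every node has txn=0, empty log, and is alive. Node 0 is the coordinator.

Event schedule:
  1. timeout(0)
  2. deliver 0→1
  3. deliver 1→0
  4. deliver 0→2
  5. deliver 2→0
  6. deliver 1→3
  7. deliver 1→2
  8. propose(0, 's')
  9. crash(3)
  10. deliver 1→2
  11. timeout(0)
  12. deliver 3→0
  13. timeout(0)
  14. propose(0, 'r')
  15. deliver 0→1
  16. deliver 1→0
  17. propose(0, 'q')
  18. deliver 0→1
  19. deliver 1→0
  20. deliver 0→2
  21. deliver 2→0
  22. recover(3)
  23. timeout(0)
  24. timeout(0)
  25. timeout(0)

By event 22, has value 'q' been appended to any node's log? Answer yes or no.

no

[1] timeout(0) → N0(coor t1 [-])
[2] deliver 0→1 → N1(part t1 [-])
[3] deliver 1→0 → ∅
[4] deliver 0→2 → N2(part t1 [-])
[5] deliver 2→0 → ∅
[6] deliver 1→3 → ∅
[7] deliver 1→2 → ∅
[8] propose(0,'s') → N0(coor t2 [-])
[9] crash(3) → N3(✗part t0 [-])
[10] deliver 1→2 → ∅
[11] timeout(0) → N0(coor t3 [-])
[12] deliver 3→0 → ∅
[13] timeout(0) → N0(coor t4 [-])
[14] propose(0,'r') → N0(coor t5 [-])
[15] deliver 0→1 → N1(part t2 [-])
[16] deliver 1→0 → ∅
[17] propose(0,'q') → N0(coor t6 [-])
[18] deliver 0→1 → N1(part t3 [-])
[19] deliver 1→0 → ∅
[20] deliver 0→2 → N2(part t2 [-])
[21] deliver 2→0 → ∅
[22] recover(3) → N3(part t0 [-])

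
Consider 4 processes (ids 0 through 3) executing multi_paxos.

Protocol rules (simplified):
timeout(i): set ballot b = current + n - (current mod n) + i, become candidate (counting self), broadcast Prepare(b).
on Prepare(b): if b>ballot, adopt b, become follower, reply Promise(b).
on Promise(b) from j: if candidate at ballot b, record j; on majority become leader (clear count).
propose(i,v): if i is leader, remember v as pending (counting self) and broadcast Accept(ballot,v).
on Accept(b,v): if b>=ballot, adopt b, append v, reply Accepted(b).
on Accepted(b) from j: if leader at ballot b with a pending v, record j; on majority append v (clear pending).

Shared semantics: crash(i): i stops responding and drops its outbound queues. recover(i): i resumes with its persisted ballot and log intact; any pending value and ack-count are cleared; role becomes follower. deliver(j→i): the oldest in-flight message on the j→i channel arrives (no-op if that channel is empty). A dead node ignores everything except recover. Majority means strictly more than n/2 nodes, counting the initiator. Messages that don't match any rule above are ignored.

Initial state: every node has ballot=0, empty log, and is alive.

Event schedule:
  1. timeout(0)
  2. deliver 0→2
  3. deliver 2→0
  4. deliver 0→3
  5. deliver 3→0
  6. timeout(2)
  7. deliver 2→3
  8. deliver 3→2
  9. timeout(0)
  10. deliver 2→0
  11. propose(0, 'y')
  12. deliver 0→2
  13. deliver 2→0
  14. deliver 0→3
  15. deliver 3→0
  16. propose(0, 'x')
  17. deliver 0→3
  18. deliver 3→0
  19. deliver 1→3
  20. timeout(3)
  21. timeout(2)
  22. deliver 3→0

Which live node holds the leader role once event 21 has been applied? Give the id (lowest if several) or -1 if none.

-1

e1 timeout(0): 0[cand,b=4,-]
e2 deliver 0→2: 2[foll,b=4,-]
e3 deliver 2→0: ·
e4 deliver 0→3: 3[foll,b=4,-]
e5 deliver 3→0: 0[lead,b=4,-]
e6 timeout(2): 2[cand,b=10,-]
e7 deliver 2→3: 3[foll,b=10,-]
e8 deliver 3→2: ·
e9 timeout(0): 0[cand,b=8,-]
e10 deliver 2→0: 0[foll,b=10,-]
e11 propose(0,'y'): ·
e12 deliver 0→2: ·
e13 deliver 2→0: ·
e14 deliver 0→3: ·
e15 deliver 3→0: ·
e16 propose(0,'x'): ·
e17 deliver 0→3: ·
e18 deliver 3→0: ·
e19 deliver 1→3: ·
e20 timeout(3): 3[cand,b=15,-]
e21 timeout(2): 2[cand,b=14,-]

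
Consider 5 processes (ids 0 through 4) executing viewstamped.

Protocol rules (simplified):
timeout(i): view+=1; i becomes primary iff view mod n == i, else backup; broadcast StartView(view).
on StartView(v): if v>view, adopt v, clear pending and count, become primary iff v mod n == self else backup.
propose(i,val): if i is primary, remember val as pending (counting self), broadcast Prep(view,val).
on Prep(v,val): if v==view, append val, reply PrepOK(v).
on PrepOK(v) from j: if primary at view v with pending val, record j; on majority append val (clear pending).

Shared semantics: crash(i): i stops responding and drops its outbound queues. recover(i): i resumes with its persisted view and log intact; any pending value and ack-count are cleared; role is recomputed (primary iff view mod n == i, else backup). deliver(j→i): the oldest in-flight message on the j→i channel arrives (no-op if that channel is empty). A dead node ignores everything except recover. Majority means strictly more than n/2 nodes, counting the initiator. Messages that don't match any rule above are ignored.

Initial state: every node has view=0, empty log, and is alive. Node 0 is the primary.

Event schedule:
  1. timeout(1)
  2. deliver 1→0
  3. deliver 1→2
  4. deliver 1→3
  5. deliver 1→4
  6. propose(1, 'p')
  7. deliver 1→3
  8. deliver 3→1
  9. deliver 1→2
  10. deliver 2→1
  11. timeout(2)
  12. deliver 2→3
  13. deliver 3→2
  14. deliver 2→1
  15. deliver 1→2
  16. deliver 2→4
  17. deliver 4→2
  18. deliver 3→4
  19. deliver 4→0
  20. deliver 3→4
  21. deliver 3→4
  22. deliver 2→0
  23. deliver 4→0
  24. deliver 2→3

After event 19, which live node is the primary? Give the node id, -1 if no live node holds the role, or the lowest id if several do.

2

[1] timeout(1) → N1(prim v1 [-])
[2] deliver 1→0 → N0(back v1 [-])
[3] deliver 1→2 → N2(back v1 [-])
[4] deliver 1→3 → N3(back v1 [-])
[5] deliver 1→4 → N4(back v1 [-])
[6] propose(1,'p') → ∅
[7] deliver 1→3 → N3(back v1 [p])
[8] deliver 3→1 → ∅
[9] deliver 1→2 → N2(back v1 [p])
[10] deliver 2→1 → N1(prim v1 [p])
[11] timeout(2) → N2(prim v2 [p])
[12] deliver 2→3 → N3(back v2 [p])
[13] deliver 3→2 → ∅
[14] deliver 2→1 → N1(back v2 [p])
[15] deliver 1→2 → ∅
[16] deliver 2→4 → N4(back v2 [-])
[17] deliver 4→2 → ∅
[18] deliver 3→4 → ∅
[19] deliver 4→0 → ∅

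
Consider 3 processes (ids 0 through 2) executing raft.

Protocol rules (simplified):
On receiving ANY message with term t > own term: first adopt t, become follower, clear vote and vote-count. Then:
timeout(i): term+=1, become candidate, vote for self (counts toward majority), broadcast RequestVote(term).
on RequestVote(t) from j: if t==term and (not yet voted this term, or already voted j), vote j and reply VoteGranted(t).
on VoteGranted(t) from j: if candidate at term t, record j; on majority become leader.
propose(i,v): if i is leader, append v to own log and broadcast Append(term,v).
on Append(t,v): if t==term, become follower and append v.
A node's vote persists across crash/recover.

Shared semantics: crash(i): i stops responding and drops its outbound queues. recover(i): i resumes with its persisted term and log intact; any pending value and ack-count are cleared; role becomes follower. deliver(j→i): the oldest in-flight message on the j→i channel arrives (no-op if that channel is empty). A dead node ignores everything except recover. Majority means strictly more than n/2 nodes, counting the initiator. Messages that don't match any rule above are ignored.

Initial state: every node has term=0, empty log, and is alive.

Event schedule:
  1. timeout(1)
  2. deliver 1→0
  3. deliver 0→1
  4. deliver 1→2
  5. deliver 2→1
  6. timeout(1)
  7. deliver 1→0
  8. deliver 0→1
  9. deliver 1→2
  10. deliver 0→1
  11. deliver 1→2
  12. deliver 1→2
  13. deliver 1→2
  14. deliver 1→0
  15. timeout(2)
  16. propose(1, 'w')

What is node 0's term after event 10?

step 1 timeout(1): 1={cand,t=1,log=-}
step 2 deliver 1→0: 0={foll,t=1,log=-}
step 3 deliver 0→1: 1={lead,t=1,log=-}
step 4 deliver 1→2: 2={foll,t=1,log=-}
step 5 deliver 2→1: —
step 6 timeout(1): 1={cand,t=2,log=-}
step 7 deliver 1→0: 0={foll,t=2,log=-}
step 8 deliver 0→1: 1={lead,t=2,log=-}
step 9 deliver 1→2: 2={foll,t=2,log=-}
step 10 deliver 0→1: —

2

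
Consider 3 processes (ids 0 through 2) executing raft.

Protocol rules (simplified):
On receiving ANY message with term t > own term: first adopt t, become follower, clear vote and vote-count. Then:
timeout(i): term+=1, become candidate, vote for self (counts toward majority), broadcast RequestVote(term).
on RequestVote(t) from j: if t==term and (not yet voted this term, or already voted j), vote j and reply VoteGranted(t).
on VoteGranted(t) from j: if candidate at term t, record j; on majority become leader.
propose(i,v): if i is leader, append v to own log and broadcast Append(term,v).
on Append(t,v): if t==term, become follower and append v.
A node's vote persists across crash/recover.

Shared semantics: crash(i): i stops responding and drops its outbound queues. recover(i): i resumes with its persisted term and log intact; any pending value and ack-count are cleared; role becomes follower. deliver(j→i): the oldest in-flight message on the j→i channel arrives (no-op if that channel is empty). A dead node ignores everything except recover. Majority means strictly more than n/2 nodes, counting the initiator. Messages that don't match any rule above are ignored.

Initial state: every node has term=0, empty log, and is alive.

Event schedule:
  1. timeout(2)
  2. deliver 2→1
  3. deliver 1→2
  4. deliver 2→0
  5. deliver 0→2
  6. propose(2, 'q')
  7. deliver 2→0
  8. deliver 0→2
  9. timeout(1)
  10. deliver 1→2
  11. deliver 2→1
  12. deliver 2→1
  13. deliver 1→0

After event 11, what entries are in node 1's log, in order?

1. timeout(2):  <2:cand t1 ->
2. deliver 2→1:  <1:foll t1 ->
3. deliver 1→2:  <2:lead t1 ->
4. deliver 2→0:  <0:foll t1 ->
5. deliver 0→2:  nop
6. propose(2,'q'):  <2:lead t1 q>
7. deliver 2→0:  <0:foll t1 q>
8. deliver 0→2:  nop
9. timeout(1):  <1:cand t2 ->
10. deliver 1→2:  <2:foll t2 q>
11. deliver 2→1:  nop

empty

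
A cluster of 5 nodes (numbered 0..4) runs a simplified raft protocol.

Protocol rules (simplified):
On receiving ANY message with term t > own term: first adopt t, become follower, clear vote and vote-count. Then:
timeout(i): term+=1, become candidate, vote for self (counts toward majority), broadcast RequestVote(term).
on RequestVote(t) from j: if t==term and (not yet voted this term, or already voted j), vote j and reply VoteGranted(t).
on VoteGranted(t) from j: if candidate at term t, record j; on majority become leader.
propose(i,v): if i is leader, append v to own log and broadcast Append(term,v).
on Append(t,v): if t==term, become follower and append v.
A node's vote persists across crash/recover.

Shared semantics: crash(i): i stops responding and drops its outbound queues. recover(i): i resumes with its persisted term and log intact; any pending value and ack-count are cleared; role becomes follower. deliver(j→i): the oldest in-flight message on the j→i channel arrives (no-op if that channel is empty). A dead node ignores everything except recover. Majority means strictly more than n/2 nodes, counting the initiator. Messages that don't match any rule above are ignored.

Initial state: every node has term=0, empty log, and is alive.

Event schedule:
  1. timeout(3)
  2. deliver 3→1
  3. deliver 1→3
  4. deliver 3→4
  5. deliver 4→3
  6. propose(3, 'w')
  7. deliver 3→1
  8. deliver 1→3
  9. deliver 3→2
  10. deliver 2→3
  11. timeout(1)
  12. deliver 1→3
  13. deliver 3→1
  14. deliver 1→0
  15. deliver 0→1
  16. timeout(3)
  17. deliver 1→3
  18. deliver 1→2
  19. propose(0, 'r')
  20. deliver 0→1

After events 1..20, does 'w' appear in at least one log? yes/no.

yes

1. timeout(3):  <3:cand t1 ->
2. deliver 3→1:  <1:foll t1 ->
3. deliver 1→3:  nop
4. deliver 3→4:  <4:foll t1 ->
5. deliver 4→3:  <3:lead t1 ->
6. propose(3,'w'):  <3:lead t1 w>
7. deliver 3→1:  <1:foll t1 w>
8. deliver 1→3:  nop
9. deliver 3→2:  <2:foll t1 ->
10. deliver 2→3:  nop
11. timeout(1):  <1:cand t2 w>
12. deliver 1→3:  <3:foll t2 w>
13. deliver 3→1:  nop
14. deliver 1→0:  <0:foll t2 ->
15. deliver 0→1:  <1:lead t2 w>
16. timeout(3):  <3:cand t3 w>
17. deliver 1→3:  nop
18. deliver 1→2:  <2:foll t2 ->
19. propose(0,'r'):  nop
20. deliver 0→1:  nop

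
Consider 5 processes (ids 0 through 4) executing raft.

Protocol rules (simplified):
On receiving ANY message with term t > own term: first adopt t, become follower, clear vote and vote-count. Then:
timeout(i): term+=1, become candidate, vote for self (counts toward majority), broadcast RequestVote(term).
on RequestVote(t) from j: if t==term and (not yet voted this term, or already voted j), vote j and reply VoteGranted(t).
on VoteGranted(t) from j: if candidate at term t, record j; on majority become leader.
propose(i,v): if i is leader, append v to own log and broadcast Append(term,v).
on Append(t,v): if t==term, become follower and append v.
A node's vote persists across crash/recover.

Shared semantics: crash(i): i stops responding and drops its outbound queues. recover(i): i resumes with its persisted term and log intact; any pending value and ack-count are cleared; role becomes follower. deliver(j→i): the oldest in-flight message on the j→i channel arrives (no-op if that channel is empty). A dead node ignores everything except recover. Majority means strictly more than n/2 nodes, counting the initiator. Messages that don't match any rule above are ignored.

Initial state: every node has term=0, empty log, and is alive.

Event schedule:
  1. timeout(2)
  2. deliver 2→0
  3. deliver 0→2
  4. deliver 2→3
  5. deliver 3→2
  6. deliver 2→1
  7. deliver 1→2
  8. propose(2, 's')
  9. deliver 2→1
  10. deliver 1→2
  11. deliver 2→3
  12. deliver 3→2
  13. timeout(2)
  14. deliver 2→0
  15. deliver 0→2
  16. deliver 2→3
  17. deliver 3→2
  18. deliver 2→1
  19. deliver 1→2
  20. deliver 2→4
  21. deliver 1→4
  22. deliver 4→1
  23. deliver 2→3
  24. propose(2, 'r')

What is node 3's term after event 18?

2

step 1 timeout(2): 2={cand,t=1,log=-}
step 2 deliver 2→0: 0={foll,t=1,log=-}
step 3 deliver 0→2: —
step 4 deliver 2→3: 3={foll,t=1,log=-}
step 5 deliver 3→2: 2={lead,t=1,log=-}
step 6 deliver 2→1: 1={foll,t=1,log=-}
step 7 deliver 1→2: —
step 8 propose(2,'s'): 2={lead,t=1,log=s}
step 9 deliver 2→1: 1={foll,t=1,log=s}
step 10 deliver 1→2: —
step 11 deliver 2→3: 3={foll,t=1,log=s}
step 12 deliver 3→2: —
step 13 timeout(2): 2={cand,t=2,log=s}
step 14 deliver 2→0: 0={foll,t=1,log=s}
step 15 deliver 0→2: —
step 16 deliver 2→3: 3={foll,t=2,log=s}
step 17 deliver 3→2: —
step 18 deliver 2→1: 1={foll,t=2,log=s}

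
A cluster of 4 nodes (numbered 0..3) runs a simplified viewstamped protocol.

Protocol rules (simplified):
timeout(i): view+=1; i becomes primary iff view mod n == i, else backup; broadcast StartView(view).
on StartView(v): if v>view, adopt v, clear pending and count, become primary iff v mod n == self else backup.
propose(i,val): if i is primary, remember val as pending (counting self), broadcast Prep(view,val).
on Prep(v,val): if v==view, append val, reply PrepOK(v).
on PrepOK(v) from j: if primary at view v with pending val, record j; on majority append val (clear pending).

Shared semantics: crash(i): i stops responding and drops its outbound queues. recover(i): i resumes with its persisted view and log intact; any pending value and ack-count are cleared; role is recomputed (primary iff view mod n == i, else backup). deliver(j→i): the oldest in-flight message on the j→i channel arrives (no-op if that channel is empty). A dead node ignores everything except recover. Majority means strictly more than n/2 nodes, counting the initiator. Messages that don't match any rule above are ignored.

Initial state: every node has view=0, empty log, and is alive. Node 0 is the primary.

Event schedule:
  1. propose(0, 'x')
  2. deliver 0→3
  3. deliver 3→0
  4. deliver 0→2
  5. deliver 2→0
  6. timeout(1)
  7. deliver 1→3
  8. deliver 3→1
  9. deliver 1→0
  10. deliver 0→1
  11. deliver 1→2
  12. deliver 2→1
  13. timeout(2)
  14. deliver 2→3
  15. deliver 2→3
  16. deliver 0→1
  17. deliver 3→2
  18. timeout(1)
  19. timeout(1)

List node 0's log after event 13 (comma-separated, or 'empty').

e1 propose(0,'x'): ·
e2 deliver 0→3: 3[back,v=0,x]
e3 deliver 3→0: ·
e4 deliver 0→2: 2[back,v=0,x]
e5 deliver 2→0: 0[prim,v=0,x]
e6 timeout(1): 1[prim,v=1,-]
e7 deliver 1→3: 3[back,v=1,x]
e8 deliver 3→1: ·
e9 deliver 1→0: 0[back,v=1,x]
e10 deliver 0→1: ·
e11 deliver 1→2: 2[back,v=1,x]
e12 deliver 2→1: ·
e13 timeout(2): 2[prim,v=2,x]

x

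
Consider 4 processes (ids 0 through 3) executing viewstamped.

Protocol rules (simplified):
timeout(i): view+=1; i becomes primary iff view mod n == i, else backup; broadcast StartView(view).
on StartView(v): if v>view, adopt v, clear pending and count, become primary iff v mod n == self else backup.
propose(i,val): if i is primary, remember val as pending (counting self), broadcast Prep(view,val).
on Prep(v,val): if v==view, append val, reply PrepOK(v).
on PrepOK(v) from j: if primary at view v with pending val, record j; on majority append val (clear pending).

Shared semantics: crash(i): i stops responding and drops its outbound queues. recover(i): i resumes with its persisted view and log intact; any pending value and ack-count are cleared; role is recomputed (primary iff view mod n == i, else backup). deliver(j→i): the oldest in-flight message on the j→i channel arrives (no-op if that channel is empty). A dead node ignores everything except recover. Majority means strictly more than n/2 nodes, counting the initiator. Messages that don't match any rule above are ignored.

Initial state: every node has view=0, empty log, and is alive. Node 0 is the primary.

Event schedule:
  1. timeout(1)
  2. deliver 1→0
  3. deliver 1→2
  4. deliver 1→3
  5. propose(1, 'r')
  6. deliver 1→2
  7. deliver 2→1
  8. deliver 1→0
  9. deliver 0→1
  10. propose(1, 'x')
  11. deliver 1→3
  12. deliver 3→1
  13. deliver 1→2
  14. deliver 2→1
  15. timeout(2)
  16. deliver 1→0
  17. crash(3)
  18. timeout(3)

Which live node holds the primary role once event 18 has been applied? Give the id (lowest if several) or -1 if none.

1

[1] timeout(1) → N1(prim v1 [-])
[2] deliver 1→0 → N0(back v1 [-])
[3] deliver 1→2 → N2(back v1 [-])
[4] deliver 1→3 → N3(back v1 [-])
[5] propose(1,'r') → ∅
[6] deliver 1→2 → N2(back v1 [r])
[7] deliver 2→1 → ∅
[8] deliver 1→0 → N0(back v1 [r])
[9] deliver 0→1 → N1(prim v1 [r])
[10] propose(1,'x') → ∅
[11] deliver 1→3 → N3(back v1 [r])
[12] deliver 3→1 → ∅
[13] deliver 1→2 → N2(back v1 [r,x])
[14] deliver 2→1 → N1(prim v1 [r,x])
[15] timeout(2) → N2(prim v2 [r,x])
[16] deliver 1→0 → N0(back v1 [r,x])
[17] crash(3) → N3(✗back v1 [r])
[18] timeout(3) → ∅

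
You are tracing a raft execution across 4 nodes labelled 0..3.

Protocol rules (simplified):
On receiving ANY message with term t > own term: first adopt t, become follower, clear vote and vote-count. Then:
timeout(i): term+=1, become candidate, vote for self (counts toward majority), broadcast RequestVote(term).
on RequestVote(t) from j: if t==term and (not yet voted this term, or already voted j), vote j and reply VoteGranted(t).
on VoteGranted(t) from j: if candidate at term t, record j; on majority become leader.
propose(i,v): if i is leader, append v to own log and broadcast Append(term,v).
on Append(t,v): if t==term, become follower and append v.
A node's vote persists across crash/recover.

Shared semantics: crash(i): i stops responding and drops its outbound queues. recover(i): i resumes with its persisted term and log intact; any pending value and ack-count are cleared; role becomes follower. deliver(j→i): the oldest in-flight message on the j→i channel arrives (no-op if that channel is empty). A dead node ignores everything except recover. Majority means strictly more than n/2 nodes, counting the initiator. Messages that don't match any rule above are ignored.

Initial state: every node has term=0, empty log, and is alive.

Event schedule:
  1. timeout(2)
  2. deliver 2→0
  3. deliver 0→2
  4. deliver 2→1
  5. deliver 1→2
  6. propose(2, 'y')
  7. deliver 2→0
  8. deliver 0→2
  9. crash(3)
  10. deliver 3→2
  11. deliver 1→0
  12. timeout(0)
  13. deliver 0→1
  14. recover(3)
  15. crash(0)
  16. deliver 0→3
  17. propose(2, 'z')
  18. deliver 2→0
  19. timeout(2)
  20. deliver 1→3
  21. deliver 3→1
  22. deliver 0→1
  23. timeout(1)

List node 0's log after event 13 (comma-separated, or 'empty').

e1 timeout(2): 2[cand,t=1,-]
e2 deliver 2→0: 0[foll,t=1,-]
e3 deliver 0→2: ·
e4 deliver 2→1: 1[foll,t=1,-]
e5 deliver 1→2: 2[lead,t=1,-]
e6 propose(2,'y'): 2[lead,t=1,y]
e7 deliver 2→0: 0[foll,t=1,y]
e8 deliver 0→2: ·
e9 crash(3): 3[✗foll,t=0,-]
e10 deliver 3→2: ·
e11 deliver 1→0: ·
e12 timeout(0): 0[cand,t=2,y]
e13 deliver 0→1: 1[foll,t=2,-]

y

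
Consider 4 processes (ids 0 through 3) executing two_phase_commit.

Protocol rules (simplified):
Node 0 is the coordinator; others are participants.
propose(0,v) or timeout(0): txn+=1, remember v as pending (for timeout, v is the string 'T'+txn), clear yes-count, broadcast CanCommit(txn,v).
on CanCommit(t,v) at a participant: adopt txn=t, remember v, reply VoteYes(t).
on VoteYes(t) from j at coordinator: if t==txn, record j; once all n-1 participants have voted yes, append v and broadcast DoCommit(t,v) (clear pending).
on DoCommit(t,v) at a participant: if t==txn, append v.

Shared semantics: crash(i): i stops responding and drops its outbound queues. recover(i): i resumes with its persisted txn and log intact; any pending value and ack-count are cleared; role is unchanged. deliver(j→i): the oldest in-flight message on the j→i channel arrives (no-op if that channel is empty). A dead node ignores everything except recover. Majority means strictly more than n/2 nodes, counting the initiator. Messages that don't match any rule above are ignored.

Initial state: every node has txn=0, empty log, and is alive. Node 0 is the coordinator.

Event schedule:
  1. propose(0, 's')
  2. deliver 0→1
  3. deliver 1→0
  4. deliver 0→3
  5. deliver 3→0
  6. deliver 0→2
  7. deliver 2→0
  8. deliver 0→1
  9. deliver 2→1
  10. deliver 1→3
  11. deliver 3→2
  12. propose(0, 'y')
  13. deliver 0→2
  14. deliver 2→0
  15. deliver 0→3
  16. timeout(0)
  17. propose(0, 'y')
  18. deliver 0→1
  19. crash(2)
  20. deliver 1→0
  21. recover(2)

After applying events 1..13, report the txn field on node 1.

1

1. propose(0,'s'):  <0:coor t1 ->
2. deliver 0→1:  <1:part t1 ->
3. deliver 1→0:  nop
4. deliver 0→3:  <3:part t1 ->
5. deliver 3→0:  nop
6. deliver 0→2:  <2:part t1 ->
7. deliver 2→0:  <0:coor t1 s>
8. deliver 0→1:  <1:part t1 s>
9. deliver 2→1:  nop
10. deliver 1→3:  nop
11. deliver 3→2:  nop
12. propose(0,'y'):  <0:coor t2 s>
13. deliver 0→2:  <2:part t1 s>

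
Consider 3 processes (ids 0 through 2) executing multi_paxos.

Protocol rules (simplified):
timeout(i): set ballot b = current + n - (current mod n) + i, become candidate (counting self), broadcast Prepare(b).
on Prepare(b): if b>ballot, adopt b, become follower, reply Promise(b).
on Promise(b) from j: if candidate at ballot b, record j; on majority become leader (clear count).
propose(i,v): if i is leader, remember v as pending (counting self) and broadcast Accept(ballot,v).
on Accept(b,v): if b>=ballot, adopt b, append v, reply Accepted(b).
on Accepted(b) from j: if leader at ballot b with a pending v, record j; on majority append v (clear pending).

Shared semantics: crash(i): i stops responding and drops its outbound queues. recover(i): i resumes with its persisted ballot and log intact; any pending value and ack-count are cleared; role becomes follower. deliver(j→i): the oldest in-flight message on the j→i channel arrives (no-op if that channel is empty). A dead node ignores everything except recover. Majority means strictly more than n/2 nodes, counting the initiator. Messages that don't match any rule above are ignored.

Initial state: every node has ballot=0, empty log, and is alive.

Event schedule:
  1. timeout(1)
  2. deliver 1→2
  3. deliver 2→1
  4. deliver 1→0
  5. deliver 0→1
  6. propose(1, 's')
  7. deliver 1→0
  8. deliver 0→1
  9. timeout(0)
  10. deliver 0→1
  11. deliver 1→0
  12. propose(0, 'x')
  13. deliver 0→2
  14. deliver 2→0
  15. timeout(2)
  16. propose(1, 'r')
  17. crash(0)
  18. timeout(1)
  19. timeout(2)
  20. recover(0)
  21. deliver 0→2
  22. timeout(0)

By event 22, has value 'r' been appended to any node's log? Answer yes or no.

no

[1] timeout(1) → N1(cand b4 [-])
[2] deliver 1→2 → N2(foll b4 [-])
[3] deliver 2→1 → N1(lead b4 [-])
[4] deliver 1→0 → N0(foll b4 [-])
[5] deliver 0→1 → ∅
[6] propose(1,'s') → ∅
[7] deliver 1→0 → N0(foll b4 [s])
[8] deliver 0→1 → N1(lead b4 [s])
[9] timeout(0) → N0(cand b6 [s])
[10] deliver 0→1 → N1(foll b6 [s])
[11] deliver 1→0 → N0(lead b6 [s])
[12] propose(0,'x') → ∅
[13] deliver 0→2 → N2(foll b6 [-])
[14] deliver 2→0 → ∅
[15] timeout(2) → N2(cand b11 [-])
[16] propose(1,'r') → ∅
[17] crash(0) → N0(✗lead b6 [s])
[18] timeout(1) → N1(cand b10 [s])
[19] timeout(2) → N2(cand b14 [-])
[20] recover(0) → N0(foll b6 [s])
[21] deliver 0→2 → ∅
[22] timeout(0) → N0(cand b9 [s])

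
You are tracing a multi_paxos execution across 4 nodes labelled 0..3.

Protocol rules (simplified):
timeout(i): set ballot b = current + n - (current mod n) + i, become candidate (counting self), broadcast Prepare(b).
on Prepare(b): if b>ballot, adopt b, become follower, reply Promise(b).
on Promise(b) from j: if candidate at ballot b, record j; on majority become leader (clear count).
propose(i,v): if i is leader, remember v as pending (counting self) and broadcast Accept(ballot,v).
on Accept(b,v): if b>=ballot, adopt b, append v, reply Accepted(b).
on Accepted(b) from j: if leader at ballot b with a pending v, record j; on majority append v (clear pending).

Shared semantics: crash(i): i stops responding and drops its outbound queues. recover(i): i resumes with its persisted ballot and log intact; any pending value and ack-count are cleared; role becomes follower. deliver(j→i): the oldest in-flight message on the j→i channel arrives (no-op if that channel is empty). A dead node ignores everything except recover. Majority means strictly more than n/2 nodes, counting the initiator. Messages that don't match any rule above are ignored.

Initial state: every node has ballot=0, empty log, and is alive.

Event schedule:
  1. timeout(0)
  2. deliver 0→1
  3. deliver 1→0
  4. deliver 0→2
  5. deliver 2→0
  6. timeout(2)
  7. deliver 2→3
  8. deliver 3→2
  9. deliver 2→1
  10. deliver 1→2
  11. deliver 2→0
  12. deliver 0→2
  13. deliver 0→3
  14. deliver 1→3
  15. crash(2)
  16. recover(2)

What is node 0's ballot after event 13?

10

[1] timeout(0) → N0(cand b4 [-])
[2] deliver 0→1 → N1(foll b4 [-])
[3] deliver 1→0 → ∅
[4] deliver 0→2 → N2(foll b4 [-])
[5] deliver 2→0 → N0(lead b4 [-])
[6] timeout(2) → N2(cand b10 [-])
[7] deliver 2→3 → N3(foll b10 [-])
[8] deliver 3→2 → ∅
[9] deliver 2→1 → N1(foll b10 [-])
[10] deliver 1→2 → N2(lead b10 [-])
[11] deliver 2→0 → N0(foll b10 [-])
[12] deliver 0→2 → ∅
[13] deliver 0→3 → ∅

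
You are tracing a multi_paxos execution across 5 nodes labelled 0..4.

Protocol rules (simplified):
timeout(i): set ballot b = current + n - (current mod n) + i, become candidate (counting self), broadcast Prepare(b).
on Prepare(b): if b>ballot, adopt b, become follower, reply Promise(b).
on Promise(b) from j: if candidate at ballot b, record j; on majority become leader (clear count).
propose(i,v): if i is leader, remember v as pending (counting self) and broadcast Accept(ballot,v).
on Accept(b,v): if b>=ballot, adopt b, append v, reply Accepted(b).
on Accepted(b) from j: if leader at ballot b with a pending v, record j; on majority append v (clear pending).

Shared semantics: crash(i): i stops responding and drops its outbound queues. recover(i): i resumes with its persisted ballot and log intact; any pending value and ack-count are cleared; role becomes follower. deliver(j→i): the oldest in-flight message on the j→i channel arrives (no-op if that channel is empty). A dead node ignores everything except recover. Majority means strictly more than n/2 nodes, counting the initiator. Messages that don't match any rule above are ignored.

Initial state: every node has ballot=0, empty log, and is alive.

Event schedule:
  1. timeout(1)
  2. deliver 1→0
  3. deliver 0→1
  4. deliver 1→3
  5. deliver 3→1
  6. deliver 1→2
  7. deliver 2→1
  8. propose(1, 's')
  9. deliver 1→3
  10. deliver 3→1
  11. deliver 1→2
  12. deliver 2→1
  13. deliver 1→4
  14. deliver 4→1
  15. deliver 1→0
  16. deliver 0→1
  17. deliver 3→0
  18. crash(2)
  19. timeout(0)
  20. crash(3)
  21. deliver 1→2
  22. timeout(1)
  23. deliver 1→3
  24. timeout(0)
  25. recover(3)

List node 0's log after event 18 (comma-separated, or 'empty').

s

step 1 timeout(1): 1={cand,b=6,log=-}
step 2 deliver 1→0: 0={foll,b=6,log=-}
step 3 deliver 0→1: —
step 4 deliver 1→3: 3={foll,b=6,log=-}
step 5 deliver 3→1: 1={lead,b=6,log=-}
step 6 deliver 1→2: 2={foll,b=6,log=-}
step 7 deliver 2→1: —
step 8 propose(1,'s'): —
step 9 deliver 1→3: 3={foll,b=6,log=s}
step 10 deliver 3→1: —
step 11 deliver 1→2: 2={foll,b=6,log=s}
step 12 deliver 2→1: 1={lead,b=6,log=s}
step 13 deliver 1→4: 4={foll,b=6,log=-}
step 14 deliver 4→1: —
step 15 deliver 1→0: 0={foll,b=6,log=s}
step 16 deliver 0→1: —
step 17 deliver 3→0: —
step 18 crash(2): 2={✗foll,b=6,log=s}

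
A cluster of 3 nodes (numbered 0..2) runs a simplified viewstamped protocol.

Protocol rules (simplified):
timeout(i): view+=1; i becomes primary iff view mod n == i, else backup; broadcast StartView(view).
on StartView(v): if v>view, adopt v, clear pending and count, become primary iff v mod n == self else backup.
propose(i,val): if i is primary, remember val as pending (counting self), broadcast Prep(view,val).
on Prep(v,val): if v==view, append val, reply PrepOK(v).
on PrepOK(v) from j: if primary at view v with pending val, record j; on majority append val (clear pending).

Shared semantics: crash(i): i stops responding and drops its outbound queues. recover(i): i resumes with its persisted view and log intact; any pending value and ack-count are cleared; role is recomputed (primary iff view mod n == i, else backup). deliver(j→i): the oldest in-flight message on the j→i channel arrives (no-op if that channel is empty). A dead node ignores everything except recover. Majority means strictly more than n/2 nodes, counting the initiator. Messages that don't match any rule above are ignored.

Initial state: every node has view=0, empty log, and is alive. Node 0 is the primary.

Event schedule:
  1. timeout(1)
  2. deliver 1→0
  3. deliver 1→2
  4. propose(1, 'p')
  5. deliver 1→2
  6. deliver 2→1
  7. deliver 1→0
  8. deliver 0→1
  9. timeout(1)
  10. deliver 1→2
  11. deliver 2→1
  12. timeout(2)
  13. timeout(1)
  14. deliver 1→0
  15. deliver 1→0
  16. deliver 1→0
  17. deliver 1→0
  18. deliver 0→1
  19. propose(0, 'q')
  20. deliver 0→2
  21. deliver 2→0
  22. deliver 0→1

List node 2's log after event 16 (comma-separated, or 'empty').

p

1. timeout(1):  <1:prim v1 ->
2. deliver 1→0:  <0:back v1 ->
3. deliver 1→2:  <2:back v1 ->
4. propose(1,'p'):  nop
5. deliver 1→2:  <2:back v1 p>
6. deliver 2→1:  <1:prim v1 p>
7. deliver 1→0:  <0:back v1 p>
8. deliver 0→1:  nop
9. timeout(1):  <1:back v2 p>
10. deliver 1→2:  <2:prim v2 p>
11. deliver 2→1:  nop
12. timeout(2):  <2:back v3 p>
13. timeout(1):  <1:back v3 p>
14. deliver 1→0:  <0:back v2 p>
15. deliver 1→0:  <0:prim v3 p>
16. deliver 1→0:  nop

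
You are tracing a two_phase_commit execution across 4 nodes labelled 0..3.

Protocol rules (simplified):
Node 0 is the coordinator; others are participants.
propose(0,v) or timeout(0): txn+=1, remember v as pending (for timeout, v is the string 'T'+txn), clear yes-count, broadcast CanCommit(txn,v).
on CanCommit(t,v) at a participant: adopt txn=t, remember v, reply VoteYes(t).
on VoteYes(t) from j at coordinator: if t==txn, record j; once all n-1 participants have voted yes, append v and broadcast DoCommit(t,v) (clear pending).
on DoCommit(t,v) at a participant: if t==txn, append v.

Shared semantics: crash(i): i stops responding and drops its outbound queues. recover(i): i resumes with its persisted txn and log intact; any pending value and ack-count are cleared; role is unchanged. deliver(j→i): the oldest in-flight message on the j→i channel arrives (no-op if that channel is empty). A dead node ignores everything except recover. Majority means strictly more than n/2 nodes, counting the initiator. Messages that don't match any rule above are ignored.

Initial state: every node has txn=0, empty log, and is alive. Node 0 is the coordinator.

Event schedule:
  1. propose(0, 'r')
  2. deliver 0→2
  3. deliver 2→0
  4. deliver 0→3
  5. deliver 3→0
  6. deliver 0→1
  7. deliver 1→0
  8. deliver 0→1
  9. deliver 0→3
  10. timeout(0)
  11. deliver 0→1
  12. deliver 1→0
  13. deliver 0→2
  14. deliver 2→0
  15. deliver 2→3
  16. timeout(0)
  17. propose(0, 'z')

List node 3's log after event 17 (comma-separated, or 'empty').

1. propose(0,'r'):  <0:coor t1 ->
2. deliver 0→2:  <2:part t1 ->
3. deliver 2→0:  nop
4. deliver 0→3:  <3:part t1 ->
5. deliver 3→0:  nop
6. deliver 0→1:  <1:part t1 ->
7. deliver 1→0:  <0:coor t1 r>
8. deliver 0→1:  <1:part t1 r>
9. deliver 0→3:  <3:part t1 r>
10. timeout(0):  <0:coor t2 r>
11. deliver 0→1:  <1:part t2 r>
12. deliver 1→0:  nop
13. deliver 0→2:  <2:part t1 r>
14. deliver 2→0:  nop
15. deliver 2→3:  nop
16. timeout(0):  <0:coor t3 r>
17. propose(0,'z'):  <0:coor t4 r>

r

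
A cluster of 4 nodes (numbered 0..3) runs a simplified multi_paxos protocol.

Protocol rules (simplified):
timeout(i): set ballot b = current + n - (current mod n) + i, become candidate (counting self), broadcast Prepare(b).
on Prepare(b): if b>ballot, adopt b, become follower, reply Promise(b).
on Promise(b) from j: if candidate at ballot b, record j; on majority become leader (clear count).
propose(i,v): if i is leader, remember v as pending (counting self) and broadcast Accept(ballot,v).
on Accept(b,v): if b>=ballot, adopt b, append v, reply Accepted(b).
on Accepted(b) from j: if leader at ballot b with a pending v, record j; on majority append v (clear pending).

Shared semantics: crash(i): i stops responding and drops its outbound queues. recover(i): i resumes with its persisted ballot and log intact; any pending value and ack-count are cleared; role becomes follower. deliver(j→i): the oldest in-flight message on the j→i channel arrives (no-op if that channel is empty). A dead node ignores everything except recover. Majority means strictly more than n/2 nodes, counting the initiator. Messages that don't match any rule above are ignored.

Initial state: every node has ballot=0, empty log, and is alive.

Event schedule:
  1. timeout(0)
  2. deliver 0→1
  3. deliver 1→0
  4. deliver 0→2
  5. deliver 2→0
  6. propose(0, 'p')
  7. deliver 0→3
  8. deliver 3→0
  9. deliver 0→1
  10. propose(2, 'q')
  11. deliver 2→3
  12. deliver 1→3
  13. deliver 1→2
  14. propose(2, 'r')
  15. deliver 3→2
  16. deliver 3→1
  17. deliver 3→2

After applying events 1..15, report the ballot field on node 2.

4

1. timeout(0):  <0:cand b4 ->
2. deliver 0→1:  <1:foll b4 ->
3. deliver 1→0:  nop
4. deliver 0→2:  <2:foll b4 ->
5. deliver 2→0:  <0:lead b4 ->
6. propose(0,'p'):  nop
7. deliver 0→3:  <3:foll b4 ->
8. deliver 3→0:  nop
9. deliver 0→1:  <1:foll b4 p>
10. propose(2,'q'):  nop
11. deliver 2→3:  nop
12. deliver 1→3:  nop
13. deliver 1→2:  nop
14. propose(2,'r'):  nop
15. deliver 3→2:  nop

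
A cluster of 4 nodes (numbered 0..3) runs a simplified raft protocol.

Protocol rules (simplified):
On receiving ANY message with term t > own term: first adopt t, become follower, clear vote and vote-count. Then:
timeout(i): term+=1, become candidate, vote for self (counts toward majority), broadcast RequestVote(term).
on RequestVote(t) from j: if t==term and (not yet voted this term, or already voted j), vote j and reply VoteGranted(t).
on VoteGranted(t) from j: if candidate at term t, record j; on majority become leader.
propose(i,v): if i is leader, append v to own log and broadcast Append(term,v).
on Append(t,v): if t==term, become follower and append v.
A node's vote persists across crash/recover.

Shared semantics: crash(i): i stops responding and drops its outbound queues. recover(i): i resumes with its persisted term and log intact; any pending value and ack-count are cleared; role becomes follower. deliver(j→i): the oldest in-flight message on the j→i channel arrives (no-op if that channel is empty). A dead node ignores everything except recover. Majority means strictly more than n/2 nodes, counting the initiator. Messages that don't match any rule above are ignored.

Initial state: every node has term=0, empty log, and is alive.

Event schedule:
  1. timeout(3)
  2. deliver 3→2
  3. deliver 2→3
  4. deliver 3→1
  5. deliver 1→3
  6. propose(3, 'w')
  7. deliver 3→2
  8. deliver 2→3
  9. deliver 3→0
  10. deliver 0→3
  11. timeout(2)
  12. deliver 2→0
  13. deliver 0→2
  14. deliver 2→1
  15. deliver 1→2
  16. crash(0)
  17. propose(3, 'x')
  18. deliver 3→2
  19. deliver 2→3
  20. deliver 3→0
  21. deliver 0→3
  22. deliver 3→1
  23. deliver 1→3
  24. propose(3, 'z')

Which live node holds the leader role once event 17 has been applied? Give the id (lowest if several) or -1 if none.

2

after 1 — timeout(3): n3:cand/t1/[-]
after 2 — deliver 3→2: n2:foll/t1/[-]
after 3 — deliver 2→3: ·
after 4 — deliver 3→1: n1:foll/t1/[-]
after 5 — deliver 1→3: n3:lead/t1/[-]
after 6 — propose(3,'w'): n3:lead/t1/[w]
after 7 — deliver 3→2: n2:foll/t1/[w]
after 8 — deliver 2→3: ·
after 9 — deliver 3→0: n0:foll/t1/[-]
after 10 — deliver 0→3: ·
after 11 — timeout(2): n2:cand/t2/[w]
after 12 — deliver 2→0: n0:foll/t2/[-]
after 13 — deliver 0→2: ·
after 14 — deliver 2→1: n1:foll/t2/[-]
after 15 — deliver 1→2: n2:lead/t2/[w]
after 16 — crash(0): n0:✗foll/t2/[-]
after 17 — propose(3,'x'): n3:lead/t1/[w,x]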